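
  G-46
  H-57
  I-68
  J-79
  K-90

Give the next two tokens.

Letter — letters move forward 1 place in the alphabet: G, H, I, J, K → L → M.
Second component — +11 each step: 46, 57, 68, 79, 90 → 101 → 112.
So the next two tokens are L-101 and M-112.

L-101 then M-112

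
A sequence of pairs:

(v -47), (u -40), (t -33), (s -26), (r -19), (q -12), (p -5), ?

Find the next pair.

Letter: v, u, t, s, r, q, p → o (letters move back 1 place in the alphabet).
Second component: +7 each step; -47, -40, -33, -26, -19, -12, -5 → 2.
Combining the parts gives (o 2).

(o 2)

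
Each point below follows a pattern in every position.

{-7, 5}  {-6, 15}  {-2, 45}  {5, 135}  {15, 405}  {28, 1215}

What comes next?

{44, 3645}

First component: -7, -6, -2, 5, 15, 28 → 44 (differences are 1, 4, 7, … (increasing by 3 each time)).
Second component: ×3 each step, so 5, 15, 45, 135, 405, 1215 → 3645.
Combining the parts gives {44, 3645}.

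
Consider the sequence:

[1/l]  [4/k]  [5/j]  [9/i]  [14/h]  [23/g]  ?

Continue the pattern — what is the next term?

For the first part, each term is the sum of the two before it: 1, 4, 5, 9, 14, 23 → 37.
Letter — letters move back 1 place in the alphabet: l, k, j, i, h, g → f.
So the next term is [37/f].

[37/f]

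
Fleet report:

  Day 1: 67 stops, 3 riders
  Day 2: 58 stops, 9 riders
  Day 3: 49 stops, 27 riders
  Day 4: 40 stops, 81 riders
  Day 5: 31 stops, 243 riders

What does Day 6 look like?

22 stops, 729 riders

Stops: −9 each step; 67, 58, 49, 40, 31 → 22.
Riders: ×3 each step; 3, 9, 27, 81, 243 → 729.
So the next record is 22 stops, 729 riders.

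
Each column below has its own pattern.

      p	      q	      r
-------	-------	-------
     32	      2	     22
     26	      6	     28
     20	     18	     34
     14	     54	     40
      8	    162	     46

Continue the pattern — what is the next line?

Column p: 32, 26, 20, 14, 8 → 2 (−6 each step).
Column q: ×3 each step, so 2, 6, 18, 54, 162 → 486.
Column r goes 22, 28, 34, 40, 46 → 52 (together with the column p always sums to 54).
Putting it together: 2  486  52.

2  486  52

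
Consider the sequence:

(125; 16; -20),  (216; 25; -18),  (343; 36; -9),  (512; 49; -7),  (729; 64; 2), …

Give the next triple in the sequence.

First coordinate — perfect cubes: 5³, 6³, 7³, …: 125, 216, 343, 512, 729 → 1000.
Second coordinate goes 16, 25, 36, 49, 64 → 81 (perfect squares: 4², 5², 6², …).
Third coordinate goes -20, -18, -9, -7, 2 → 4 (alternating steps +2, +9, +2, +9, …).
Putting it together: (1000; 81; 4).

(1000; 81; 4)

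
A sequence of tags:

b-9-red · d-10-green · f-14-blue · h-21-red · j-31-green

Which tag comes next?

l-44-blue

Letter: b, d, f, h, j → l (letters move forward 2 places in the alphabet).
Second component — differences are 1, 4, 7, … (increasing by 3 each time): 9, 10, 14, 21, 31 → 44.
Colour goes red, green, blue, red, green → blue (repeats red → green → blue).
Putting it together: l-44-blue.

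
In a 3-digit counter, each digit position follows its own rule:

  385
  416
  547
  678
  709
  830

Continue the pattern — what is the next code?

961

First digit goes 3, 4, 5, 6, 7, 8 → 9 (+1 each step, mod 10).
Second digit: 8, 1, 4, 7, 0, 3 → 6 (+3 each step, mod 10).
Third digit goes 5, 6, 7, 8, 9, 0 → 1 (+1 each step, mod 10).
So the next code is 961.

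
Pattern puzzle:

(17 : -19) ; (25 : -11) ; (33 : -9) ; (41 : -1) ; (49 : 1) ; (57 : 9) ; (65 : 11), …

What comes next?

(73 : 19)

First slot: +8 each step; 17, 25, 33, 41, 49, 57, 65 → 73.
Second slot — alternating steps +8, +2, +8, +2, …: -19, -11, -9, -1, 1, 9, 11 → 19.
So the next term is (73 : 19).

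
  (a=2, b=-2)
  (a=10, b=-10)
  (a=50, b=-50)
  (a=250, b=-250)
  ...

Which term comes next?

(a=1250, b=-1250)

A — ×5 each step: 2, 10, 50, 250 → 1250.
B — always the negative of the a: -2, -10, -50, -250 → -1250.
Putting it together: (a=1250, b=-1250).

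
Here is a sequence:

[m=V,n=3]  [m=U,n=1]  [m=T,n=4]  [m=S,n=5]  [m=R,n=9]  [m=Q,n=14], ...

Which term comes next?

M: letters move back 1 place in the alphabet; V, U, T, S, R, Q → P.
N: 3, 1, 4, 5, 9, 14 → 23 (each term is the sum of the two before it).
Putting it together: [m=P,n=23].

[m=P,n=23]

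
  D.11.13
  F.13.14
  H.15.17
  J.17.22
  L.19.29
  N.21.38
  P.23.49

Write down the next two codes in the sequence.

R.25.62, T.27.77

Letter — letters move forward 2 places in the alphabet: D, F, H, J, L, N, P → R → T.
For the second component, +2 each step: 11, 13, 15, 17, 19, 21, 23 → 25 → 27.
For the third component, differences are 1, 3, 5, … (increasing by 2 each time): 13, 14, 17, 22, 29, 38, 49 → 62 → 77.
So the next two codes are R.25.62 and T.27.77.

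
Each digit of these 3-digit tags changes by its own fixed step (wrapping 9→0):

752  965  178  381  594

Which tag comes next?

707

For the first digit, +2 each step, mod 10: 7, 9, 1, 3, 5 → 7.
Second digit goes 5, 6, 7, 8, 9 → 0 (+1 each step, mod 10).
For the third digit, +3 each step, mod 10: 2, 5, 8, 1, 4 → 7.
So the next tag is 707.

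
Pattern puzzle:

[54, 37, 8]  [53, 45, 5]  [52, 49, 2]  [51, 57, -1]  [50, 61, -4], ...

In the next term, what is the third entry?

Third entry — −3 each step: 8, 5, 2, -1, -4 → -7.

-7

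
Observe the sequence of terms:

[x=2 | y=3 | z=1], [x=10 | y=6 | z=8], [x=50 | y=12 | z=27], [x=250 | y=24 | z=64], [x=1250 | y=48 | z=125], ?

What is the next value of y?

96

Y goes 3, 6, 12, 24, 48 → 96 (×2 each step).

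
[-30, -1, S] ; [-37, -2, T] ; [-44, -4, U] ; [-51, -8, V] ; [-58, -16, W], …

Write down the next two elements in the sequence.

[-65, -32, X], [-72, -64, Y]

For the first value, −7 each step: -30, -37, -44, -51, -58 → -65 → -72.
Second value: -1, -2, -4, -8, -16 → -32 → -64 (×2 each step).
Letter goes S, T, U, V, W → X → Y (letters move forward 1 place in the alphabet).
Putting the parts together: [-65, -32, X] and then [-72, -64, Y].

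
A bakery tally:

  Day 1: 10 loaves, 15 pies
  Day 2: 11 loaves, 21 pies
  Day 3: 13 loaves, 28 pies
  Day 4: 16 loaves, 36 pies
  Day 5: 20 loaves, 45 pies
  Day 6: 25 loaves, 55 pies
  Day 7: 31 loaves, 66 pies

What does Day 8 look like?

Loaves goes 10, 11, 13, 16, 20, 25, 31 → 38 (differences are 1, 2, 3, … (increasing by 1 each time)).
Pies: differences are 6, 7, 8, … (increasing by 1 each time); 15, 21, 28, 36, 45, 55, 66 → 78.
Combining the parts gives 38 loaves, 78 pies.

38 loaves, 78 pies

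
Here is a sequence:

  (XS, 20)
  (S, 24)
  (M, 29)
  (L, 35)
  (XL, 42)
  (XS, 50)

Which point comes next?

Size: repeats XS → S → M → L → XL; XS, S, M, L, XL, XS → S.
Second entry: differences are 4, 5, 6, … (increasing by 1 each time), so 20, 24, 29, 35, 42, 50 → 59.
So the next point is (S, 59).

(S, 59)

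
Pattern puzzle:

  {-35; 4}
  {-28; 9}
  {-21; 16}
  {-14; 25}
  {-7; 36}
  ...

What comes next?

{0; 49}

First value goes -35, -28, -21, -14, -7 → 0 (+7 each step).
Second value goes 4, 9, 16, 25, 36 → 49 (perfect squares: 2², 3², 4², …).
Putting it together: {0; 49}.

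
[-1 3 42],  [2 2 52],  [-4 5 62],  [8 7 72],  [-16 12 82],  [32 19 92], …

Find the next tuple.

[-64 31 102]

First entry: ×(-2) each step, so -1, 2, -4, 8, -16, 32 → -64.
Second entry: each term is the sum of the two before it; 3, 2, 5, 7, 12, 19 → 31.
Third entry — +10 each step: 42, 52, 62, 72, 82, 92 → 102.
So the next tuple is [-64 31 102].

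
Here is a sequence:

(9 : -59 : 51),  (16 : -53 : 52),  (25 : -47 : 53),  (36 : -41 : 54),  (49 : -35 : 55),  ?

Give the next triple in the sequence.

(64 : -29 : 56)

First coordinate — perfect squares: 3², 4², 5², …: 9, 16, 25, 36, 49 → 64.
Second coordinate: +6 each step, so -59, -53, -47, -41, -35 → -29.
Third coordinate: +1 each step; 51, 52, 53, 54, 55 → 56.
Putting it together: (64 : -29 : 56).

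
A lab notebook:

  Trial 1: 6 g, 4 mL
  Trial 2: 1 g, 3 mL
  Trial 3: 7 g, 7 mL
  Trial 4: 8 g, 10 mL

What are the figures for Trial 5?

G: each term is the sum of the two before it, so 6, 1, 7, 8 → 15.
For the mL, each term is the sum of the two before it: 4, 3, 7, 10 → 17.
Combining the parts gives 15 g, 17 mL.

15 g, 17 mL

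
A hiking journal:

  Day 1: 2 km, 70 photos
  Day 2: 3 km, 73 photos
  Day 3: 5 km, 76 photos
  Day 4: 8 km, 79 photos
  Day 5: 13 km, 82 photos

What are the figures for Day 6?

21 km, 85 photos

Km — each term is the sum of the two before it: 2, 3, 5, 8, 13 → 21.
Photos goes 70, 73, 76, 79, 82 → 85 (+3 each step).
Putting it together: 21 km, 85 photos.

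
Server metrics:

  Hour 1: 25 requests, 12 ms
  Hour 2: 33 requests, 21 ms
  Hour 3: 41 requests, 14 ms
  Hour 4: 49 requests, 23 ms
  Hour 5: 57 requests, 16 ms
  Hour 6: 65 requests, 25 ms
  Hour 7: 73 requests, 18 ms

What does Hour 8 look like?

Requests — +8 each step: 25, 33, 41, 49, 57, 65, 73 → 81.
Ms: alternating steps +9, −7, +9, −7, …; 12, 21, 14, 23, 16, 25, 18 → 27.
Combining the parts gives 81 requests, 27 ms.

81 requests, 27 ms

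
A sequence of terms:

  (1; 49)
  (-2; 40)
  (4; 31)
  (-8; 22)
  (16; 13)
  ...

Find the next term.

(-32; 4)

First component: ×(-2) each step, so 1, -2, 4, -8, 16 → -32.
Second component goes 49, 40, 31, 22, 13 → 4 (−9 each step).
Combining the parts gives (-32; 4).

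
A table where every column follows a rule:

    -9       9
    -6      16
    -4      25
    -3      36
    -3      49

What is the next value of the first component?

-4

First component goes -9, -6, -4, -3, -3 → -4 (differences are 3, 2, 1, … (decreasing by 1 each time)).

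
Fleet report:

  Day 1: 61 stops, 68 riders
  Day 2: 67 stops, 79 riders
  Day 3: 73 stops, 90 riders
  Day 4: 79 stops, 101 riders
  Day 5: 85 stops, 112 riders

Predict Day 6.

91 stops, 123 riders

Stops: 61, 67, 73, 79, 85 → 91 (+6 each step).
For the riders, +11 each step: 68, 79, 90, 101, 112 → 123.
Combining the parts gives 91 stops, 123 riders.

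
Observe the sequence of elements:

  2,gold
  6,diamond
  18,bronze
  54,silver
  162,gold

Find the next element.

486,diamond

For the first part, ×3 each step: 2, 6, 18, 54, 162 → 486.
Rank: repeats gold → diamond → bronze → silver; gold, diamond, bronze, silver, gold → diamond.
Combining the parts gives 486,diamond.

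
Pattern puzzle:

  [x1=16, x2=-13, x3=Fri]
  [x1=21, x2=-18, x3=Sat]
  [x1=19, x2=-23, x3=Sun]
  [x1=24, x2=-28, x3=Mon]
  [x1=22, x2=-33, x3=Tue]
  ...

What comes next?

X1: alternating steps +5, −2, +5, −2, …; 16, 21, 19, 24, 22 → 27.
X2 — −5 each step: -13, -18, -23, -28, -33 → -38.
For the x3, runs through the weekdays Mon→Sun: Fri, Sat, Sun, Mon, Tue → Wed.
So the next term is [x1=27, x2=-38, x3=Wed].

[x1=27, x2=-38, x3=Wed]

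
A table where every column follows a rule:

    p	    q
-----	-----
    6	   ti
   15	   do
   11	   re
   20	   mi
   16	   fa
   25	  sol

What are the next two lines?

21  la; 30  ti

Column p: alternating steps +9, −4, +9, −4, …; 6, 15, 11, 20, 16, 25 → 21 → 30.
Column q: runs through the solfège scale do→ti, so ti, do, re, mi, fa, sol → la → ti.
So the next two lines are 21  la and 30  ti.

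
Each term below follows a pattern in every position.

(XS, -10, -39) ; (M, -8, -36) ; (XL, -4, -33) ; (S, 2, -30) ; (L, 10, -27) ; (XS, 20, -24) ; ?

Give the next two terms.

(M, 32, -21), (XL, 46, -18)

For the size, repeats XS → M → XL → S → L: XS, M, XL, S, L, XS → M → XL.
For the second coordinate, differences are 2, 4, 6, … (increasing by 2 each time): -10, -8, -4, 2, 10, 20 → 32 → 46.
Third coordinate — +3 each step: -39, -36, -33, -30, -27, -24 → -21 → -18.
So the next two terms are (M, 32, -21) and (XL, 46, -18).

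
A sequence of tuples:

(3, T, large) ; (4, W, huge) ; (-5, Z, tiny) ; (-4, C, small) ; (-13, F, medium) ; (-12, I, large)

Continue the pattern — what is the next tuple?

For the first coordinate, alternating steps +1, −9, +1, −9, …: 3, 4, -5, -4, -13, -12 → -21.
Letter — letters move forward 3 places in the alphabet, wrapping Z→A: T, W, Z, C, F, I → L.
Size: repeats large → huge → tiny → small → medium, so large, huge, tiny, small, medium, large → huge.
Putting it together: (-21, L, huge).

(-21, L, huge)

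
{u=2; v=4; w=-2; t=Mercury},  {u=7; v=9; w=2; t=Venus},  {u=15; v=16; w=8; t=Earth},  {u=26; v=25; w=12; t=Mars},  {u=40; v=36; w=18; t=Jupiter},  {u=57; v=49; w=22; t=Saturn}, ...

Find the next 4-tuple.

{u=77; v=64; w=28; t=Uranus}

For the u, differences are 5, 8, 11, … (increasing by 3 each time): 2, 7, 15, 26, 40, 57 → 77.
V — perfect squares: 2², 3², 4², …: 4, 9, 16, 25, 36, 49 → 64.
W: -2, 2, 8, 12, 18, 22 → 28 (alternating steps +4, +6, +4, +6, …).
For the t, runs through the planets Mercury→Neptune: Mercury, Venus, Earth, Mars, Jupiter, Saturn → Uranus.
Putting it together: {u=77; v=64; w=28; t=Uranus}.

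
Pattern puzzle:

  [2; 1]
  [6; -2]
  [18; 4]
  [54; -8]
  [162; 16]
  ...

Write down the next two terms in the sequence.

[486; -32], [1458; 64]

First entry: 2, 6, 18, 54, 162 → 486 → 1458 (×3 each step).
Second entry — ×(-2) each step: 1, -2, 4, -8, 16 → -32 → 64.
So the next two terms are [486; -32] and [1458; 64].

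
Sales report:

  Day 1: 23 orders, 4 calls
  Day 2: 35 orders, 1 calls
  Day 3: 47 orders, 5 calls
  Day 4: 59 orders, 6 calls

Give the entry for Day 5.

71 orders, 11 calls

For the orders, +12 each step: 23, 35, 47, 59 → 71.
Calls: each term is the sum of the two before it, so 4, 1, 5, 6 → 11.
So the next line is 71 orders, 11 calls.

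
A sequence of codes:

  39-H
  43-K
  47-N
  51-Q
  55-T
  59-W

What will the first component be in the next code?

63

For the first component, +4 each step: 39, 43, 47, 51, 55, 59 → 63.
For the letter, letters move forward 3 places in the alphabet: H, K, N, Q, T, W → Z.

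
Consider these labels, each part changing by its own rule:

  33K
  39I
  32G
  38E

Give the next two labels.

31C, 37A

First component — alternating steps +6, −7, +6, −7, …: 33, 39, 32, 38 → 31 → 37.
Letter: K, I, G, E → C → A (letters move back 2 places in the alphabet).
So the next two labels are 31C and 37A.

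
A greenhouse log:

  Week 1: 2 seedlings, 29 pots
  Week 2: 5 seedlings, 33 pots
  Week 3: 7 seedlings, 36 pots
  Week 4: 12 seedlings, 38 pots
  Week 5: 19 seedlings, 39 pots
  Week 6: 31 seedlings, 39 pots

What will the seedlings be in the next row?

Seedlings — each term is the sum of the two before it: 2, 5, 7, 12, 19, 31 → 50.

50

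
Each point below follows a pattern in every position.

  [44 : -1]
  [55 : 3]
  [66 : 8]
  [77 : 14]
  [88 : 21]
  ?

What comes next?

[99 : 29]

First value: +11 each step; 44, 55, 66, 77, 88 → 99.
Second value — differences are 4, 5, 6, … (increasing by 1 each time): -1, 3, 8, 14, 21 → 29.
Combining the parts gives [99 : 29].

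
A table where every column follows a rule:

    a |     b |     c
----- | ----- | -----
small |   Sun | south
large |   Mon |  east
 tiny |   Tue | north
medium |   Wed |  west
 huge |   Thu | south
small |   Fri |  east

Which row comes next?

Column a: repeats small → large → tiny → medium → huge; small, large, tiny, medium, huge, small → large.
Column b: runs through the weekdays Mon→Sun, so Sun, Mon, Tue, Wed, Thu, Fri → Sat.
Column c — repeats south → east → north → west: south, east, north, west, south, east → north.
So the next row is large  Sat  north.

large  Sat  north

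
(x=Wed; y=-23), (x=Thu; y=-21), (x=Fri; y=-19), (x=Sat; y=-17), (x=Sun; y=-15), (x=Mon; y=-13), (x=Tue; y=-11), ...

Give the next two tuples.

(x=Wed; y=-9), (x=Thu; y=-7)

X — runs through the weekdays Mon→Sun: Wed, Thu, Fri, Sat, Sun, Mon, Tue → Wed → Thu.
Y: +2 each step, so -23, -21, -19, -17, -15, -13, -11 → -9 → -7.
So the next two tuples are (x=Wed; y=-9) and (x=Thu; y=-7).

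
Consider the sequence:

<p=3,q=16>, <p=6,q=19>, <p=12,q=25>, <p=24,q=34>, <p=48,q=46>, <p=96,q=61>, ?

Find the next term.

<p=192,q=79>

For the p, ×2 each step: 3, 6, 12, 24, 48, 96 → 192.
For the q, differences are 3, 6, 9, … (increasing by 3 each time): 16, 19, 25, 34, 46, 61 → 79.
So the next term is <p=192,q=79>.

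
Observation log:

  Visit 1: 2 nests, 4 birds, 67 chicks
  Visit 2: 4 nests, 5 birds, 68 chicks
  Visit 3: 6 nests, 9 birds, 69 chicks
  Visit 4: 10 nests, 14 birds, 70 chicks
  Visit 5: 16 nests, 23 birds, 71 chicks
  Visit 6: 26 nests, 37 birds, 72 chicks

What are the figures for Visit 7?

Nests: each term is the sum of the two before it, so 2, 4, 6, 10, 16, 26 → 42.
Birds — each term is the sum of the two before it: 4, 5, 9, 14, 23, 37 → 60.
Chicks — +1 each step: 67, 68, 69, 70, 71, 72 → 73.
So the next line is 42 nests, 60 birds, 73 chicks.

42 nests, 60 birds, 73 chicks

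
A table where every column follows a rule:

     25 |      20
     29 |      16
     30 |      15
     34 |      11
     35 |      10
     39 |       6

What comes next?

40  5

First component: alternating steps +4, +1, +4, +1, …, so 25, 29, 30, 34, 35, 39 → 40.
Second component: together with the first component always sums to 45; 20, 16, 15, 11, 10, 6 → 5.
Putting it together: 40  5.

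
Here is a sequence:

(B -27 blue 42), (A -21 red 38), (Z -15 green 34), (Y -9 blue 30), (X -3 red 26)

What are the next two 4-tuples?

(W 3 green 22), (V 9 blue 18)

Letter — letters move back 1 place in the alphabet, wrapping A→Z: B, A, Z, Y, X → W → V.
Second coordinate: -27, -21, -15, -9, -3 → 3 → 9 (+6 each step).
Colour: repeats blue → red → green; blue, red, green, blue, red → green → blue.
Fourth coordinate goes 42, 38, 34, 30, 26 → 22 → 18 (−4 each step).
Putting the parts together: (W 3 green 22) and then (V 9 blue 18).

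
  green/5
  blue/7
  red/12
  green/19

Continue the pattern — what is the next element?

blue/31

For the colour, repeats green → blue → red: green, blue, red, green → blue.
Second entry: 5, 7, 12, 19 → 31 (each term is the sum of the two before it).
Combining the parts gives blue/31.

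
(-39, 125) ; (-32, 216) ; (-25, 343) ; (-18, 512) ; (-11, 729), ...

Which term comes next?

(-4, 1000)

For the first component, +7 each step: -39, -32, -25, -18, -11 → -4.
Second component — perfect cubes: 5³, 6³, 7³, …: 125, 216, 343, 512, 729 → 1000.
Combining the parts gives (-4, 1000).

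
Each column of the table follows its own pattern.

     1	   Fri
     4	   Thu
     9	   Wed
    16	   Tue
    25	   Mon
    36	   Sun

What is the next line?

First component: perfect squares: 1², 2², 3², …, so 1, 4, 9, 16, 25, 36 → 49.
Day: Fri, Thu, Wed, Tue, Mon, Sun → Sat (runs backward through the weekdays Mon→Sun).
So the next line is 49  Sat.

49  Sat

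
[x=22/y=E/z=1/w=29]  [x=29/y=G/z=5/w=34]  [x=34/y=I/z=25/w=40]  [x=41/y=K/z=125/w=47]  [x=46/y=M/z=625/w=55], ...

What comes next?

X: 22, 29, 34, 41, 46 → 53 (alternating steps +7, +5, +7, +5, …).
Y — letters move forward 2 places in the alphabet: E, G, I, K, M → O.
Z goes 1, 5, 25, 125, 625 → 3125 (×5 each step).
W: differences are 5, 6, 7, … (increasing by 1 each time); 29, 34, 40, 47, 55 → 64.
So the next term is [x=53/y=O/z=3125/w=64].

[x=53/y=O/z=3125/w=64]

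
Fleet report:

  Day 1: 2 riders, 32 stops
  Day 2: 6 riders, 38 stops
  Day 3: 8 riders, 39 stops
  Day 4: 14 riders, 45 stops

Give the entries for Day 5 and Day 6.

Riders — each term is the sum of the two before it: 2, 6, 8, 14 → 22 → 36.
For the stops, alternating steps +6, +1, +6, +1, …: 32, 38, 39, 45 → 46 → 52.
So the next two records are 22 riders, 46 stops and 36 riders, 52 stops.

22 riders, 46 stops; 36 riders, 52 stops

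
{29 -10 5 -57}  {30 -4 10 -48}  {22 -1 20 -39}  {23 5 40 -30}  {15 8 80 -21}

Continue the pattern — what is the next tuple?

{16 14 160 -12}

First slot: 29, 30, 22, 23, 15 → 16 (alternating steps +1, −8, +1, −8, …).
For the second slot, alternating steps +6, +3, +6, +3, …: -10, -4, -1, 5, 8 → 14.
Third slot: ×2 each step; 5, 10, 20, 40, 80 → 160.
Fourth slot: +9 each step; -57, -48, -39, -30, -21 → -12.
Combining the parts gives {16 14 160 -12}.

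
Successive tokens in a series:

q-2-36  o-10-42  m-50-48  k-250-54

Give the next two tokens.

Letter: letters move back 2 places in the alphabet; q, o, m, k → i → g.
Second component — ×5 each step: 2, 10, 50, 250 → 1250 → 6250.
Third component: +6 each step, so 36, 42, 48, 54 → 60 → 66.
Putting the parts together: i-1250-60 and then g-6250-66.

i-1250-60 then g-6250-66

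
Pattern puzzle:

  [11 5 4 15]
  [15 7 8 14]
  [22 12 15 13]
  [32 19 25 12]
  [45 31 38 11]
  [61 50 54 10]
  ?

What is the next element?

First slot: 11, 15, 22, 32, 45, 61 → 80 (differences are 4, 7, 10, … (increasing by 3 each time)).
For the second slot, each term is the sum of the two before it: 5, 7, 12, 19, 31, 50 → 81.
Third slot: differences are 4, 7, 10, … (increasing by 3 each time), so 4, 8, 15, 25, 38, 54 → 73.
Fourth slot: 15, 14, 13, 12, 11, 10 → 9 (−1 each step).
Putting it together: [80 81 73 9].

[80 81 73 9]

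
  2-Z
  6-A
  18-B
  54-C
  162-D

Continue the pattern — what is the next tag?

486-E

First component: ×3 each step, so 2, 6, 18, 54, 162 → 486.
Letter: letters move forward 1 place in the alphabet, wrapping Z→A, so Z, A, B, C, D → E.
Combining the parts gives 486-E.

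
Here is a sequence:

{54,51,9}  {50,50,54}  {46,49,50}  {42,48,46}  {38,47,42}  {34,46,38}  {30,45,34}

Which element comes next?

First value: −4 each step; 54, 50, 46, 42, 38, 34, 30 → 26.
Second value: −1 each step, so 51, 50, 49, 48, 47, 46, 45 → 44.
For the third value, always the previous value of the first value: 9, 54, 50, 46, 42, 38, 34 → 30.
Putting it together: {26,44,30}.

{26,44,30}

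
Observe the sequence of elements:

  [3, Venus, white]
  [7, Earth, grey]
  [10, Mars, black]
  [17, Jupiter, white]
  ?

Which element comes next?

First coordinate: 3, 7, 10, 17 → 27 (each term is the sum of the two before it).
Planet: runs through the planets Mercury→Neptune, so Venus, Earth, Mars, Jupiter → Saturn.
Shade — repeats white → grey → black: white, grey, black, white → grey.
So the next element is [27, Saturn, grey].

[27, Saturn, grey]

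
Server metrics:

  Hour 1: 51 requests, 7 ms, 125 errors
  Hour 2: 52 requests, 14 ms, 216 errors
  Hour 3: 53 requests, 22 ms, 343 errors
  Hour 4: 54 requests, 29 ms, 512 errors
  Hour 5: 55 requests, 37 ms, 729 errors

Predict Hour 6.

56 requests, 44 ms, 1000 errors

Requests: +1 each step, so 51, 52, 53, 54, 55 → 56.
Ms: alternating steps +7, +8, +7, +8, …; 7, 14, 22, 29, 37 → 44.
Errors — perfect cubes: 5³, 6³, 7³, …: 125, 216, 343, 512, 729 → 1000.
Putting it together: 56 requests, 44 ms, 1000 errors.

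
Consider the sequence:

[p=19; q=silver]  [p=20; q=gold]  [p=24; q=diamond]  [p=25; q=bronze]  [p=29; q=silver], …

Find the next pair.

P: alternating steps +1, +4, +1, +4, …; 19, 20, 24, 25, 29 → 30.
Q: repeats silver → gold → diamond → bronze; silver, gold, diamond, bronze, silver → gold.
Putting it together: [p=30; q=gold].

[p=30; q=gold]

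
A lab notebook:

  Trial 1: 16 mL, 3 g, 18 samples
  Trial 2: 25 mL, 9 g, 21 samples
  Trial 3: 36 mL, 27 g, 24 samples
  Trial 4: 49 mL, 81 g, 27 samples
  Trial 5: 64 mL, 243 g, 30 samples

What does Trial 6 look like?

81 mL, 729 g, 33 samples

ML: perfect squares: 4², 5², 6², …; 16, 25, 36, 49, 64 → 81.
For the g, ×3 each step: 3, 9, 27, 81, 243 → 729.
Samples: +3 each step, so 18, 21, 24, 27, 30 → 33.
Combining the parts gives 81 mL, 729 g, 33 samples.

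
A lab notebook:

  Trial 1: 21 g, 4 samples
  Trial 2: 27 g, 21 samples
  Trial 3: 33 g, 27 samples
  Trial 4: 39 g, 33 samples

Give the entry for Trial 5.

For the g, +6 each step: 21, 27, 33, 39 → 45.
Samples: 4, 21, 27, 33 → 39 (always the previous value of the g).
So the next row is 45 g, 39 samples.

45 g, 39 samples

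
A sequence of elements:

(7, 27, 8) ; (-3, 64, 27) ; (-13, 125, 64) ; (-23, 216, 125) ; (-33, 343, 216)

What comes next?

(-43, 512, 343)

First coordinate goes 7, -3, -13, -23, -33 → -43 (−10 each step).
Second coordinate: 27, 64, 125, 216, 343 → 512 (perfect cubes: 3³, 4³, 5³, …).
Third coordinate: perfect cubes: 2³, 3³, 4³, …; 8, 27, 64, 125, 216 → 343.
Putting it together: (-43, 512, 343).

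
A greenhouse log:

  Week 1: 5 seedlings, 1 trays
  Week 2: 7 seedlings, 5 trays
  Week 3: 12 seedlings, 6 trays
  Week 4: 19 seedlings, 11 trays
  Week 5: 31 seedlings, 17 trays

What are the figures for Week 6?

Seedlings: each term is the sum of the two before it; 5, 7, 12, 19, 31 → 50.
For the trays, each term is the sum of the two before it: 1, 5, 6, 11, 17 → 28.
Putting it together: 50 seedlings, 28 trays.

50 seedlings, 28 trays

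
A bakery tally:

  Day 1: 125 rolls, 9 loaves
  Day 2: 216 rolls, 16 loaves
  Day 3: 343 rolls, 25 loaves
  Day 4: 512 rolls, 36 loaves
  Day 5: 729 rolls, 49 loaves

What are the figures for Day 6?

1000 rolls, 64 loaves

Rolls goes 125, 216, 343, 512, 729 → 1000 (perfect cubes: 5³, 6³, 7³, …).
For the loaves, perfect squares: 3², 4², 5², …: 9, 16, 25, 36, 49 → 64.
Putting it together: 1000 rolls, 64 loaves.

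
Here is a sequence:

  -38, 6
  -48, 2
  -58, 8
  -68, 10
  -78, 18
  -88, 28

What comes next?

-98, 46

For the first coordinate, −10 each step: -38, -48, -58, -68, -78, -88 → -98.
Second coordinate: each term is the sum of the two before it, so 6, 2, 8, 10, 18, 28 → 46.
Putting it together: -98, 46.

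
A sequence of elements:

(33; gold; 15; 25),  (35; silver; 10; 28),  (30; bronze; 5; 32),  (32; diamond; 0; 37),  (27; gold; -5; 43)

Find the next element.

(29; silver; -10; 50)

First coordinate: alternating steps +2, −5, +2, −5, …; 33, 35, 30, 32, 27 → 29.
Rank: repeats gold → silver → bronze → diamond; gold, silver, bronze, diamond, gold → silver.
Third coordinate: −5 each step, so 15, 10, 5, 0, -5 → -10.
Fourth coordinate: differences are 3, 4, 5, … (increasing by 1 each time), so 25, 28, 32, 37, 43 → 50.
Putting it together: (29; silver; -10; 50).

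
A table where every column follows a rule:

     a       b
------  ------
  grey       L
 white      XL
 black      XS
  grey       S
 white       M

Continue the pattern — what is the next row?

Column a — repeats grey → white → black: grey, white, black, grey, white → black.
For the column b, runs through clothing sizes XS→XL: L, XL, XS, S, M → L.
Putting it together: black  L.

black  L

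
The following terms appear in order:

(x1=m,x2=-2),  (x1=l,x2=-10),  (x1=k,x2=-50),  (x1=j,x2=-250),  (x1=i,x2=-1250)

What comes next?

For the x1, letters move back 1 place in the alphabet: m, l, k, j, i → h.
X2 — ×5 each step: -2, -10, -50, -250, -1250 → -6250.
Combining the parts gives (x1=h,x2=-6250).

(x1=h,x2=-6250)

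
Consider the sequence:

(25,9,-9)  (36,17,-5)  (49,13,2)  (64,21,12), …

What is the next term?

(81,17,25)

First value: perfect squares: 5², 6², 7², …, so 25, 36, 49, 64 → 81.
Second value: alternating steps +8, −4, +8, −4, …, so 9, 17, 13, 21 → 17.
For the third value, differences are 4, 7, 10, … (increasing by 3 each time): -9, -5, 2, 12 → 25.
Combining the parts gives (81,17,25).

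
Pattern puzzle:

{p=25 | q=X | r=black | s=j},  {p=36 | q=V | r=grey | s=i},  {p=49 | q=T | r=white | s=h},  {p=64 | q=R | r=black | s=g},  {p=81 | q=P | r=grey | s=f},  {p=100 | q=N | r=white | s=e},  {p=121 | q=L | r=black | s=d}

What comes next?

P goes 25, 36, 49, 64, 81, 100, 121 → 144 (perfect squares: 5², 6², 7², …).
Q goes X, V, T, R, P, N, L → J (letters move back 2 places in the alphabet).
R — repeats black → grey → white: black, grey, white, black, grey, white, black → grey.
S: letters move back 1 place in the alphabet; j, i, h, g, f, e, d → c.
Putting it together: {p=144 | q=J | r=grey | s=c}.

{p=144 | q=J | r=grey | s=c}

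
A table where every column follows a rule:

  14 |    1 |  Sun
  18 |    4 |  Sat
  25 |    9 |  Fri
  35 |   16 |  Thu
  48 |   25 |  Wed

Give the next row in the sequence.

64  36  Tue

First component: 14, 18, 25, 35, 48 → 64 (differences are 4, 7, 10, … (increasing by 3 each time)).
Second component: 1, 4, 9, 16, 25 → 36 (perfect squares: 1², 2², 3², …).
Day: runs backward through the weekdays Mon→Sun, so Sun, Sat, Fri, Thu, Wed → Tue.
Combining the parts gives 64  36  Tue.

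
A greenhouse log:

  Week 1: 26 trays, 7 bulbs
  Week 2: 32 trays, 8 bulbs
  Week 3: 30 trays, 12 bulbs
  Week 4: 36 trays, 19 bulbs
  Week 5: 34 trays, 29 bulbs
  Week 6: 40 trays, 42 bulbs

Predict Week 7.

Trays goes 26, 32, 30, 36, 34, 40 → 38 (alternating steps +6, −2, +6, −2, …).
Bulbs: 7, 8, 12, 19, 29, 42 → 58 (differences are 1, 4, 7, … (increasing by 3 each time)).
So the next row is 38 trays, 58 bulbs.

38 trays, 58 bulbs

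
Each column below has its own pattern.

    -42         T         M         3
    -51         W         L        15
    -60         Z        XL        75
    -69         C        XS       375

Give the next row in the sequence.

For the first component, −9 each step: -42, -51, -60, -69 → -78.
Letter goes T, W, Z, C → F (letters move forward 3 places in the alphabet, wrapping Z→A).
Size: M, L, XL, XS → S (runs through clothing sizes XS→XL).
Fourth component: ×5 each step; 3, 15, 75, 375 → 1875.
Combining the parts gives -78  F  S  1875.

-78  F  S  1875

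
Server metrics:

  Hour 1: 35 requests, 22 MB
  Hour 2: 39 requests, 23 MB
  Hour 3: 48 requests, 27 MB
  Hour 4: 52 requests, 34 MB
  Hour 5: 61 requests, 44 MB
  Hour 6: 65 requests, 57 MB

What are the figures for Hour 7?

For the requests, alternating steps +4, +9, +4, +9, …: 35, 39, 48, 52, 61, 65 → 74.
MB — differences are 1, 4, 7, … (increasing by 3 each time): 22, 23, 27, 34, 44, 57 → 73.
Combining the parts gives 74 requests, 73 MB.

74 requests, 73 MB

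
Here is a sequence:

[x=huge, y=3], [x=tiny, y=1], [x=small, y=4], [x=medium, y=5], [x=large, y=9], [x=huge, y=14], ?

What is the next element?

[x=tiny, y=23]

X goes huge, tiny, small, medium, large, huge → tiny (repeats huge → tiny → small → medium → large).
For the y, each term is the sum of the two before it: 3, 1, 4, 5, 9, 14 → 23.
So the next element is [x=tiny, y=23].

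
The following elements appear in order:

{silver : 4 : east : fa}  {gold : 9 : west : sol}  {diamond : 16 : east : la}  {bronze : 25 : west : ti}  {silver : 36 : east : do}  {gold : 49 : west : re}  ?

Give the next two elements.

Rank goes silver, gold, diamond, bronze, silver, gold → diamond → bronze (repeats silver → gold → diamond → bronze).
Second value: perfect squares: 2², 3², 4², …; 4, 9, 16, 25, 36, 49 → 64 → 81.
Direction goes east, west, east, west, east, west → east → west (alternates east ↔ west).
Note — runs through the solfège scale do→ti: fa, sol, la, ti, do, re → mi → fa.
Putting the parts together: {diamond : 64 : east : mi} and then {bronze : 81 : west : fa}.

{diamond : 64 : east : mi}, {bronze : 81 : west : fa}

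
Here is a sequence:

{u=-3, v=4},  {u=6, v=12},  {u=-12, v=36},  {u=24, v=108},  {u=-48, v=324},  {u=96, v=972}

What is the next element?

{u=-192, v=2916}

U — ×(-2) each step: -3, 6, -12, 24, -48, 96 → -192.
V goes 4, 12, 36, 108, 324, 972 → 2916 (×3 each step).
So the next element is {u=-192, v=2916}.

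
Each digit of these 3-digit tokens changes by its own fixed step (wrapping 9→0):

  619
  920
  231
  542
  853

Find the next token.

164

First digit goes 6, 9, 2, 5, 8 → 1 (+3 each step, mod 10).
Second digit: 1, 2, 3, 4, 5 → 6 (+1 each step, mod 10).
Third digit: +1 each step, mod 10; 9, 0, 1, 2, 3 → 4.
Combining the parts gives 164.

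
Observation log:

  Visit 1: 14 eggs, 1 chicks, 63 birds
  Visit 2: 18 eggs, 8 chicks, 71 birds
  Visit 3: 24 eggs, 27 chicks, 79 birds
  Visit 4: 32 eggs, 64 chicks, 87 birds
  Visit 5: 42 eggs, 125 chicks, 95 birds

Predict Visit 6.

Eggs: 14, 18, 24, 32, 42 → 54 (differences are 4, 6, 8, … (increasing by 2 each time)).
Chicks goes 1, 8, 27, 64, 125 → 216 (perfect cubes: 1³, 2³, 3³, …).
Birds — +8 each step: 63, 71, 79, 87, 95 → 103.
So the next row is 54 eggs, 216 chicks, 103 birds.

54 eggs, 216 chicks, 103 birds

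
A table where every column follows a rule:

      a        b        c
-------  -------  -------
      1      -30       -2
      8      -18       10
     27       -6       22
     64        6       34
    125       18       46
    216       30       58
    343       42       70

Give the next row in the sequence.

Column a goes 1, 8, 27, 64, 125, 216, 343 → 512 (perfect cubes: 1³, 2³, 3³, …).
Column b: +12 each step; -30, -18, -6, 6, 18, 30, 42 → 54.
Column c goes -2, 10, 22, 34, 46, 58, 70 → 82 (+12 each step).
Combining the parts gives 512  54  82.

512  54  82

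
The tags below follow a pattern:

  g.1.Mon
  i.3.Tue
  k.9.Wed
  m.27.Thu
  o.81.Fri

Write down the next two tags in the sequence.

For the letter, letters move forward 2 places in the alphabet: g, i, k, m, o → q → s.
Second component — ×3 each step: 1, 3, 9, 27, 81 → 243 → 729.
Day — runs through the weekdays Mon→Sun: Mon, Tue, Wed, Thu, Fri → Sat → Sun.
Putting the parts together: q.243.Sat and then s.729.Sun.

q.243.Sat, s.729.Sun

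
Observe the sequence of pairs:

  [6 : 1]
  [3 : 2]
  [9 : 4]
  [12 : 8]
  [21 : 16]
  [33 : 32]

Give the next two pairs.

[54 : 64], [87 : 128]

First entry: each term is the sum of the two before it; 6, 3, 9, 12, 21, 33 → 54 → 87.
For the second entry, ×2 each step: 1, 2, 4, 8, 16, 32 → 64 → 128.
So the next two pairs are [54 : 64] and [87 : 128].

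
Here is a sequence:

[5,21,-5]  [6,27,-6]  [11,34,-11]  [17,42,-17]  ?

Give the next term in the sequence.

First part: each term is the sum of the two before it, so 5, 6, 11, 17 → 28.
For the second part, differences are 6, 7, 8, … (increasing by 1 each time): 21, 27, 34, 42 → 51.
Third part goes -5, -6, -11, -17 → -28 (always the negative of the first part).
So the next term is [28,51,-28].

[28,51,-28]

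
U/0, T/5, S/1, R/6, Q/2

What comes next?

P/7

Letter: letters move back 1 place in the alphabet, so U, T, S, R, Q → P.
Second component goes 0, 5, 1, 6, 2 → 7 (alternating steps +5, −4, +5, −4, …).
Putting it together: P/7.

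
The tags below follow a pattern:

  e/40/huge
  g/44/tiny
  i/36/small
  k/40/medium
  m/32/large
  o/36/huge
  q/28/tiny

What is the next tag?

s/32/small

Letter: letters move forward 2 places in the alphabet, so e, g, i, k, m, o, q → s.
Second component goes 40, 44, 36, 40, 32, 36, 28 → 32 (alternating steps +4, −8, +4, −8, …).
Size — repeats huge → tiny → small → medium → large: huge, tiny, small, medium, large, huge, tiny → small.
Combining the parts gives s/32/small.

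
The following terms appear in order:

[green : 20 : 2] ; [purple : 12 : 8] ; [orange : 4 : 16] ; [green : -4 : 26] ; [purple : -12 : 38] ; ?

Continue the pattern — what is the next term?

[orange : -20 : 52]

Colour: repeats green → purple → orange, so green, purple, orange, green, purple → orange.
Second component: 20, 12, 4, -4, -12 → -20 (−8 each step).
Third component: 2, 8, 16, 26, 38 → 52 (differences are 6, 8, 10, … (increasing by 2 each time)).
Putting it together: [orange : -20 : 52].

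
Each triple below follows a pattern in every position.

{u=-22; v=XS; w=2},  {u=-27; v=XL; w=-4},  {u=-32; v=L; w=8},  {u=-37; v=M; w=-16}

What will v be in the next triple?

V: runs backward through clothing sizes XS→XL; XS, XL, L, M → S.

S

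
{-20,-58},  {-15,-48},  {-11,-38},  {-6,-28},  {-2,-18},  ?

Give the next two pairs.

{3,-8}, {7,2}

First part: -20, -15, -11, -6, -2 → 3 → 7 (alternating steps +5, +4, +5, +4, …).
Second part — +10 each step: -58, -48, -38, -28, -18 → -8 → 2.
Putting the parts together: {3,-8} and then {7,2}.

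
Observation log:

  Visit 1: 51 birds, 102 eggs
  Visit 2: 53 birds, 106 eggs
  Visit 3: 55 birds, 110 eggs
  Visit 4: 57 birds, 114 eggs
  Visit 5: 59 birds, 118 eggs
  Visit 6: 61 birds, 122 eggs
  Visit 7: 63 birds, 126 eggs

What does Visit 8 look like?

65 birds, 130 eggs

For the birds, +2 each step: 51, 53, 55, 57, 59, 61, 63 → 65.
Eggs goes 102, 106, 110, 114, 118, 122, 126 → 130 (always 2 × the birds).
Putting it together: 65 birds, 130 eggs.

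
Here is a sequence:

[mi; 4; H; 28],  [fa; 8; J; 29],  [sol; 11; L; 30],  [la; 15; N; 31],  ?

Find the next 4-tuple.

Note: runs through the solfège scale do→ti, so mi, fa, sol, la → ti.
For the second entry, alternating steps +4, +3, +4, +3, …: 4, 8, 11, 15 → 18.
Letter: H, J, L, N → P (letters move forward 2 places in the alphabet).
Fourth entry — +1 each step: 28, 29, 30, 31 → 32.
So the next 4-tuple is [ti; 18; P; 32].

[ti; 18; P; 32]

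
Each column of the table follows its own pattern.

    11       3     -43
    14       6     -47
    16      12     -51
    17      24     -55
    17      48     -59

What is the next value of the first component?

First component: 11, 14, 16, 17, 17 → 16 (differences are 3, 2, 1, … (decreasing by 1 each time)).

16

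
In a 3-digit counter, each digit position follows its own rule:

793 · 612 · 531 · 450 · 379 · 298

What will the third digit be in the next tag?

First digit: −1 each step, mod 10; 7, 6, 5, 4, 3, 2 → 1.
Second digit goes 9, 1, 3, 5, 7, 9 → 1 (+2 each step, mod 10).
Third digit: −1 each step, mod 10; 3, 2, 1, 0, 9, 8 → 7.

7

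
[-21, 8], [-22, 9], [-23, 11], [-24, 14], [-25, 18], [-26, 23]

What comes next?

First entry: −1 each step, so -21, -22, -23, -24, -25, -26 → -27.
Second entry: 8, 9, 11, 14, 18, 23 → 29 (differences are 1, 2, 3, … (increasing by 1 each time)).
Putting it together: [-27, 29].

[-27, 29]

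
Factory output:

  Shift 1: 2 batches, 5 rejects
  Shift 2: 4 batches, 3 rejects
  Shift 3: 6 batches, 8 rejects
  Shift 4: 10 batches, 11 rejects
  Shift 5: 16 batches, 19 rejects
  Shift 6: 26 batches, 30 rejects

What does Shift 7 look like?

42 batches, 49 rejects

Batches goes 2, 4, 6, 10, 16, 26 → 42 (each term is the sum of the two before it).
Rejects: 5, 3, 8, 11, 19, 30 → 49 (each term is the sum of the two before it).
Putting it together: 42 batches, 49 rejects.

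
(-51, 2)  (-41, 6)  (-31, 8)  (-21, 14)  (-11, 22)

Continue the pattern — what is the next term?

(-1, 36)

First entry: +10 each step, so -51, -41, -31, -21, -11 → -1.
Second entry: 2, 6, 8, 14, 22 → 36 (each term is the sum of the two before it).
Putting it together: (-1, 36).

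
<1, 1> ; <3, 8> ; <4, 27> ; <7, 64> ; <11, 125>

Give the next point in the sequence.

<18, 216>

First component goes 1, 3, 4, 7, 11 → 18 (each term is the sum of the two before it).
Second component: perfect cubes: 1³, 2³, 3³, …; 1, 8, 27, 64, 125 → 216.
So the next point is <18, 216>.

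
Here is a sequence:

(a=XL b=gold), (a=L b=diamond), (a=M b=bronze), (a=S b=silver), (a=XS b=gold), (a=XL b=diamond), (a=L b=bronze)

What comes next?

(a=M b=silver)

A: XL, L, M, S, XS, XL, L → M (repeats XL → L → M → S → XS).
B goes gold, diamond, bronze, silver, gold, diamond, bronze → silver (repeats gold → diamond → bronze → silver).
Combining the parts gives (a=M b=silver).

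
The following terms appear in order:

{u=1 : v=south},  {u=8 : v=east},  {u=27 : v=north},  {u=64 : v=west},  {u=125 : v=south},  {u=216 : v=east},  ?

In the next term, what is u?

U — perfect cubes: 1³, 2³, 3³, …: 1, 8, 27, 64, 125, 216 → 343.
V: repeats south → east → north → west; south, east, north, west, south, east → north.

343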